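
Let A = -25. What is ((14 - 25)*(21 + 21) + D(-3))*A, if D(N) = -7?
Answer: 11725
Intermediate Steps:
((14 - 25)*(21 + 21) + D(-3))*A = ((14 - 25)*(21 + 21) - 7)*(-25) = (-11*42 - 7)*(-25) = (-462 - 7)*(-25) = -469*(-25) = 11725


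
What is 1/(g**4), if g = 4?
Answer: 1/256 ≈ 0.0039063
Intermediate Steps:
1/(g**4) = 1/(4**4) = 1/256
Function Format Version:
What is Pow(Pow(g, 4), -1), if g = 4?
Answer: Rational(1, 256) ≈ 0.0039063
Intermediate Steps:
Pow(Pow(g, 4), -1) = Pow(Pow(4, 4), -1) = Pow(256, -1) = Rational(1, 256)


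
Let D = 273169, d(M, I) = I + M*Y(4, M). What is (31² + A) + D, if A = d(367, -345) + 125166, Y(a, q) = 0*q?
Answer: 398951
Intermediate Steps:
Y(a, q) = 0
d(M, I) = I (d(M, I) = I + M*0 = I + 0 = I)
A = 124821 (A = -345 + 125166 = 124821)
(31² + A) + D = (31² + 124821) + 273169 = (961 + 124821) + 273169 = 125782 + 273169 = 398951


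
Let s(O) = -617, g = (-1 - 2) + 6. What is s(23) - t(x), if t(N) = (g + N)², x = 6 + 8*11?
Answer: -10026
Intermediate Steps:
g = 3 (g = -3 + 6 = 3)
x = 94 (x = 6 + 88 = 94)
t(N) = (3 + N)²
s(23) - t(x) = -617 - (3 + 94)² = -617 - 1*97² = -617 - 1*9409 = -617 - 9409 = -10026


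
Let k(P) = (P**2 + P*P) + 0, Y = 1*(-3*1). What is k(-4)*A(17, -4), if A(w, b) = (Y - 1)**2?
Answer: 512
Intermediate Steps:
Y = -3 (Y = 1*(-3) = -3)
A(w, b) = 16 (A(w, b) = (-3 - 1)**2 = (-4)**2 = 16)
k(P) = 2*P**2 (k(P) = (P**2 + P**2) + 0 = 2*P**2 + 0 = 2*P**2)
k(-4)*A(17, -4) = (2*(-4)**2)*16 = (2*16)*16 = 32*16 = 512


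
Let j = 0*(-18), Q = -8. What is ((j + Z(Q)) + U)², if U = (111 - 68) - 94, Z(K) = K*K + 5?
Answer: 324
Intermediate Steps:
Z(K) = 5 + K² (Z(K) = K² + 5 = 5 + K²)
j = 0
U = -51 (U = 43 - 94 = -51)
((j + Z(Q)) + U)² = ((0 + (5 + (-8)²)) - 51)² = ((0 + (5 + 64)) - 51)² = ((0 + 69) - 51)² = (69 - 51)² = 18² = 324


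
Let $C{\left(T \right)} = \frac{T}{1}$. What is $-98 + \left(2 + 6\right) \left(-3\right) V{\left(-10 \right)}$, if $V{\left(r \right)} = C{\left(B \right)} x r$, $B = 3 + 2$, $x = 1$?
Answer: $1102$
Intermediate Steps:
$B = 5$
$C{\left(T \right)} = T$ ($C{\left(T \right)} = T 1 = T$)
$V{\left(r \right)} = 5 r$ ($V{\left(r \right)} = 5 \cdot 1 r = 5 r$)
$-98 + \left(2 + 6\right) \left(-3\right) V{\left(-10 \right)} = -98 + \left(2 + 6\right) \left(-3\right) 5 \left(-10\right) = -98 + 8 \left(-3\right) \left(-50\right) = -98 - -1200 = -98 + 1200 = 1102$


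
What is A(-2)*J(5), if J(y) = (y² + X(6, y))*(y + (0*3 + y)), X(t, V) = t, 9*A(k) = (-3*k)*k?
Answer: -1240/3 ≈ -413.33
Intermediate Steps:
A(k) = -k²/3 (A(k) = ((-3*k)*k)/9 = (-3*k²)/9 = -k²/3)
J(y) = 2*y*(6 + y²) (J(y) = (y² + 6)*(y + (0*3 + y)) = (6 + y²)*(y + (0 + y)) = (6 + y²)*(y + y) = (6 + y²)*(2*y) = 2*y*(6 + y²))
A(-2)*J(5) = (-⅓*(-2)²)*(2*5*(6 + 5²)) = (-⅓*4)*(2*5*(6 + 25)) = -8*5*31/3 = -4/3*310 = -1240/3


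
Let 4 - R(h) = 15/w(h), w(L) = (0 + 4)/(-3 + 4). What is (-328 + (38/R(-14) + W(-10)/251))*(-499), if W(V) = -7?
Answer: 22047317/251 ≈ 87838.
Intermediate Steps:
w(L) = 4 (w(L) = 4/1 = 4*1 = 4)
R(h) = ¼ (R(h) = 4 - 15/4 = ¼)
(-328 + (38/R(-14) + W(-10)/251))*(-499) = (-328 + (38/(¼) - 7/251))*(-499) = (-328 + (38*4 - 7*1/251))*(-499) = (-328 + (152 - 7/251))*(-499) = (-328 + 38145/251)*(-499) = -44183/251*(-499) = 22047317/251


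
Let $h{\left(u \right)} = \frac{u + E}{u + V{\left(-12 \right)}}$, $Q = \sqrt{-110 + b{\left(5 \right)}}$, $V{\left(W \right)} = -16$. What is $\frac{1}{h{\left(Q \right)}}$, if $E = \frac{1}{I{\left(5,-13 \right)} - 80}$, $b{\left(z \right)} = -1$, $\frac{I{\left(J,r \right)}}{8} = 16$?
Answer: $\frac{48 \left(\sqrt{111} + 16 i\right)}{- i + 48 \sqrt{111}} \approx 0.99699 + 1.5206 i$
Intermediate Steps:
$I{\left(J,r \right)} = 128$ ($I{\left(J,r \right)} = 8 \cdot 16 = 128$)
$E = \frac{1}{48}$ ($E = \frac{1}{128 - 80} = \frac{1}{48} \approx 0.020833$)
$Q = i \sqrt{111}$ ($Q = \sqrt{-110 - 1} = \sqrt{-111} = i \sqrt{111} \approx 10.536 i$)
$h{\left(u \right)} = \frac{\frac{1}{48} + u}{-16 + u}$ ($h{\left(u \right)} = \frac{u + \frac{1}{48}}{u - 16} = \frac{\frac{1}{48} + u}{-16 + u}$)
$\frac{1}{h{\left(Q \right)}} = \frac{1}{\frac{1}{-16 + i \sqrt{111}} \left(\frac{1}{48} + i \sqrt{111}\right)} = \frac{-16 + i \sqrt{111}}{\frac{1}{48} + i \sqrt{111}}$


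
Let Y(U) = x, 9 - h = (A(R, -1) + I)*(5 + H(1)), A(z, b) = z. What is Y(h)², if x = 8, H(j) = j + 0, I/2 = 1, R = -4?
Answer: 64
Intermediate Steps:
I = 2 (I = 2*1 = 2)
H(j) = j
h = 21 (h = 9 - (-4 + 2)*(5 + 1) = 9 - (-2)*6 = 9 - 1*(-12) = 9 + 12 = 21)
Y(U) = 8
Y(h)² = 8² = 64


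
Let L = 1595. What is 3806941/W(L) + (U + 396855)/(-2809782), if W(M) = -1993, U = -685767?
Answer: -1782683082541/933315921 ≈ -1910.1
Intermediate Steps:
3806941/W(L) + (U + 396855)/(-2809782) = 3806941/(-1993) + (-685767 + 396855)/(-2809782) = 3806941*(-1/1993) - 288912*(-1/2809782) = -3806941/1993 + 48152/468297 = -1782683082541/933315921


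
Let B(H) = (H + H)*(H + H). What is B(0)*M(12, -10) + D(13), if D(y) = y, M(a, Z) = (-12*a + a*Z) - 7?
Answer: 13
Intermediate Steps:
M(a, Z) = -7 - 12*a + Z*a (M(a, Z) = (-12*a + Z*a) - 7 = -7 - 12*a + Z*a)
B(H) = 4*H² (B(H) = (2*H)*(2*H) = 4*H²)
B(0)*M(12, -10) + D(13) = (4*0²)*(-7 - 12*12 - 10*12) + 13 = (4*0)*(-7 - 144 - 120) + 13 = 0*(-271) + 13 = 0 + 13 = 13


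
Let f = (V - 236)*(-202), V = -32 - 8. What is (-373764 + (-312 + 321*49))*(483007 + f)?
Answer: -193062671373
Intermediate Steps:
V = -40
f = 55752 (f = (-40 - 236)*(-202) = -276*(-202) = 55752)
(-373764 + (-312 + 321*49))*(483007 + f) = (-373764 + (-312 + 321*49))*(483007 + 55752) = (-373764 + (-312 + 15729))*538759 = (-373764 + 15417)*538759 = -358347*538759 = -193062671373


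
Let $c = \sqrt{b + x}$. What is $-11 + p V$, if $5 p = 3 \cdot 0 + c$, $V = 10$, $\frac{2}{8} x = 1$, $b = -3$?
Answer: $-9$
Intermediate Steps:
$x = 4$ ($x = 4 \cdot 1 = 4$)
$c = 1$ ($c = \sqrt{-3 + 4} = \sqrt{1} = 1$)
$p = \frac{1}{5}$ ($p = \frac{3 \cdot 0 + 1}{5} = \frac{0 + 1}{5} = \frac{1}{5} \cdot 1 = \frac{1}{5} \approx 0.2$)
$-11 + p V = -11 + \frac{1}{5} \cdot 10 = -11 + 2 = -9$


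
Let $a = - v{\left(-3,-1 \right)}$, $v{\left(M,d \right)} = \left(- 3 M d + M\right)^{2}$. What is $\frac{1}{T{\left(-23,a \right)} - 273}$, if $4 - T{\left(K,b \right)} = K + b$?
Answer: $- \frac{1}{102} \approx -0.0098039$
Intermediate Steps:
$v{\left(M,d \right)} = \left(M - 3 M d\right)^{2}$ ($v{\left(M,d \right)} = \left(- 3 M d + M\right)^{2} = \left(M - 3 M d\right)^{2}$)
$a = -144$ ($a = - \left(-3\right)^{2} \left(-1 + 3 \left(-1\right)\right)^{2} = - 9 \left(-1 - 3\right)^{2} = - 9 \left(-4\right)^{2} = - 9 \cdot 16 = \left(-1\right) 144 = -144$)
$T{\left(K,b \right)} = 4 - K - b$ ($T{\left(K,b \right)} = 4 - \left(K + b\right) = 4 - K - b$)
$\frac{1}{T{\left(-23,a \right)} - 273} = \frac{1}{\left(4 - -23 - -144\right) - 273} = \frac{1}{\left(4 + 23 + 144\right) - 273} = \frac{1}{171 - 273} = \frac{1}{-102} = - \frac{1}{102}$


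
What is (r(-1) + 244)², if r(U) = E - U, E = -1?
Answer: 59536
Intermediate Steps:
r(U) = -1 - U
(r(-1) + 244)² = ((-1 - 1*(-1)) + 244)² = ((-1 + 1) + 244)² = (0 + 244)² = 244² = 59536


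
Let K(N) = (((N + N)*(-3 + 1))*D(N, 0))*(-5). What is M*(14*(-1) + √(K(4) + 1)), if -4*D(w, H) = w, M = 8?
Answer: -112 + 8*I*√79 ≈ -112.0 + 71.106*I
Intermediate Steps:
D(w, H) = -w/4
K(N) = -5*N² (K(N) = (((N + N)*(-3 + 1))*(-N/4))*(-5) = (((2*N)*(-2))*(-N/4))*(-5) = ((-4*N)*(-N/4))*(-5) = N²*(-5) = -5*N²)
M*(14*(-1) + √(K(4) + 1)) = 8*(14*(-1) + √(-5*4² + 1)) = 8*(-14 + √(-5*16 + 1)) = 8*(-14 + √(-80 + 1)) = 8*(-14 + √(-79)) = 8*(-14 + I*√79) = -112 + 8*I*√79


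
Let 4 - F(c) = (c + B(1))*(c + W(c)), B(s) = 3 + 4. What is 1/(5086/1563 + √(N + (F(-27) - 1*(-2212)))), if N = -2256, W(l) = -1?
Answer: 3974709/745824398 - 12214845*I*√6/745824398 ≈ 0.0053293 - 0.040117*I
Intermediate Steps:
B(s) = 7
F(c) = 4 - (-1 + c)*(7 + c) (F(c) = 4 - (c + 7)*(c - 1) = 4 - (7 + c)*(-1 + c) = 4 - (-1 + c)*(7 + c))
1/(5086/1563 + √(N + (F(-27) - 1*(-2212)))) = 1/(5086/1563 + √(-2256 + ((11 - 1*(-27)² - 6*(-27)) - 1*(-2212)))) = 1/(5086*(1/1563) + √(-2256 + ((11 - 1*729 + 162) + 2212))) = 1/(5086/1563 + √(-2256 + ((11 - 729 + 162) + 2212))) = 1/(5086/1563 + √(-2256 + (-556 + 2212))) = 1/(5086/1563 + √(-2256 + 1656)) = 1/(5086/1563 + √(-600)) = 1/(5086/1563 + 10*I*√6)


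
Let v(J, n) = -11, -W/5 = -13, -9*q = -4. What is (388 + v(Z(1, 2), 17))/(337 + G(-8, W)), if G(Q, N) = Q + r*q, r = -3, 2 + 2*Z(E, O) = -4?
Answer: 1131/983 ≈ 1.1506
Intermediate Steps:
q = 4/9 (q = -1/9*(-4) = 4/9 ≈ 0.44444)
Z(E, O) = -3 (Z(E, O) = -1 + (1/2)*(-4) = -1 - 2 = -3)
W = 65 (W = -5*(-13) = 65)
G(Q, N) = -4/3 + Q (G(Q, N) = Q - 3*4/9 = Q - 4/3 = -4/3 + Q)
(388 + v(Z(1, 2), 17))/(337 + G(-8, W)) = (388 - 11)/(337 + (-4/3 - 8)) = 377/(337 - 28/3) = 377/(983/3) = 377*(3/983) = 1131/983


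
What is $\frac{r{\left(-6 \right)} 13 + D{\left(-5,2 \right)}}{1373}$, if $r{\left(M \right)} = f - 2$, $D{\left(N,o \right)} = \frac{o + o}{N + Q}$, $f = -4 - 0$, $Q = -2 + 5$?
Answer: $- \frac{80}{1373} \approx -0.058267$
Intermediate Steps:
$Q = 3$
$f = -4$ ($f = -4 + 0 = -4$)
$D{\left(N,o \right)} = \frac{2 o}{3 + N}$ ($D{\left(N,o \right)} = \frac{o + o}{N + 3} = \frac{2 o}{3 + N}$)
$r{\left(M \right)} = -6$ ($r{\left(M \right)} = -4 - 2 = -6$)
$\frac{r{\left(-6 \right)} 13 + D{\left(-5,2 \right)}}{1373} = \frac{\left(-6\right) 13 + 2 \cdot 2 \frac{1}{3 - 5}}{1373} = \left(-78 + 2 \cdot 2 \frac{1}{-2}\right) \frac{1}{1373} = \left(-78 + 2 \cdot 2 \left(- \frac{1}{2}\right)\right) \frac{1}{1373} = \left(-78 - 2\right) \frac{1}{1373} = \left(-80\right) \frac{1}{1373} = - \frac{80}{1373}$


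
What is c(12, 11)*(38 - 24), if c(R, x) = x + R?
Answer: 322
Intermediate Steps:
c(R, x) = R + x
c(12, 11)*(38 - 24) = (12 + 11)*(38 - 24) = 23*14 = 322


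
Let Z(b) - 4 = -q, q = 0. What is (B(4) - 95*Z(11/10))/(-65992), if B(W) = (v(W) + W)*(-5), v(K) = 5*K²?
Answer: 100/8249 ≈ 0.012123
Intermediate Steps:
B(W) = -25*W² - 5*W (B(W) = (5*W² + W)*(-5) = (W + 5*W²)*(-5) = -25*W² - 5*W)
Z(b) = 4 (Z(b) = 4 - 1*0 = 4 + 0 = 4)
(B(4) - 95*Z(11/10))/(-65992) = (5*4*(-1 - 5*4) - 95*4)/(-65992) = (5*4*(-1 - 20) - 380)*(-1/65992) = (5*4*(-21) - 380)*(-1/65992) = (-420 - 380)*(-1/65992) = -800*(-1/65992) = 100/8249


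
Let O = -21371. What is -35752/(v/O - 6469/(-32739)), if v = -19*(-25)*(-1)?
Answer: -63812319189/392347 ≈ -1.6264e+5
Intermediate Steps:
v = -475 (v = 475*(-1) = -475)
-35752/(v/O - 6469/(-32739)) = -35752/(-475/(-21371) - 6469/(-32739)) = -35752/(-475*(-1/21371) - 6469*(-1/32739)) = -35752/(475/21371 + 6469/32739) = -35752/3138776/14278881 = -35752*14278881/3138776 = -63812319189/392347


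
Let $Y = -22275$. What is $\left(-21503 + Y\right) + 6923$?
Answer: $-36855$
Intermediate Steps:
$\left(-21503 + Y\right) + 6923 = \left(-21503 - 22275\right) + 6923 = -43778 + 6923 = -36855$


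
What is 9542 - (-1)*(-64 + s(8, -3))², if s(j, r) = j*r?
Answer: 17286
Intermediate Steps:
9542 - (-1)*(-64 + s(8, -3))² = 9542 - (-1)*(-64 + 8*(-3))² = 9542 - (-1)*(-64 - 24)² = 9542 - (-1)*(-88)² = 9542 - (-1)*7744 = 9542 - 1*(-7744) = 9542 + 7744 = 17286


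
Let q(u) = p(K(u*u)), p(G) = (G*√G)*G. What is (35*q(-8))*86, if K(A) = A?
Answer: 98631680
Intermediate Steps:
p(G) = G^(5/2) (p(G) = G^(3/2)*G = G^(5/2))
q(u) = (u²)^(5/2) (q(u) = (u*u)^(5/2) = (u²)^(5/2))
(35*q(-8))*86 = (35*((-8)²)^(5/2))*86 = (35*64^(5/2))*86 = (35*32768)*86 = 1146880*86 = 98631680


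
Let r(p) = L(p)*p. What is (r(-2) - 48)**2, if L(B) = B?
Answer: 1936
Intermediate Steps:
r(p) = p**2 (r(p) = p*p = p**2)
(r(-2) - 48)**2 = ((-2)**2 - 48)**2 = (4 - 48)**2 = (-44)**2 = 1936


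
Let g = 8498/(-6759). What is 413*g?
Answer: -3509674/6759 ≈ -519.26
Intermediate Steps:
g = -8498/6759 (g = 8498*(-1/6759) = -8498/6759 ≈ -1.2573)
413*g = 413*(-8498/6759) = -3509674/6759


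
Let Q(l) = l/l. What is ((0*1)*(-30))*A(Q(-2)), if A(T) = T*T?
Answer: 0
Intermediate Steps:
Q(l) = 1
A(T) = T²
((0*1)*(-30))*A(Q(-2)) = ((0*1)*(-30))*1² = (0*(-30))*1 = 0*1 = 0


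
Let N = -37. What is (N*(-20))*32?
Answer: 23680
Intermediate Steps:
(N*(-20))*32 = -37*(-20)*32 = 740*32 = 23680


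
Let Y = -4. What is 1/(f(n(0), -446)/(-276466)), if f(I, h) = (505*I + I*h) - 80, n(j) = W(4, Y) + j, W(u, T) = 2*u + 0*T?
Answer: -138233/196 ≈ -705.27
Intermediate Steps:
W(u, T) = 2*u (W(u, T) = 2*u + 0 = 2*u)
n(j) = 8 + j (n(j) = 2*4 + j = 8 + j)
f(I, h) = -80 + 505*I + I*h
1/(f(n(0), -446)/(-276466)) = 1/((-80 + 505*(8 + 0) + (8 + 0)*(-446))/(-276466)) = 1/((-80 + 505*8 + 8*(-446))*(-1/276466)) = 1/((-80 + 4040 - 3568)*(-1/276466)) = 1/(392*(-1/276466)) = 1/(-196/138233) = -138233/196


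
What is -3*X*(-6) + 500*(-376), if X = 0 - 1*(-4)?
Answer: -187928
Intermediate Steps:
X = 4 (X = 0 + 4 = 4)
-3*X*(-6) + 500*(-376) = -3*4*(-6) + 500*(-376) = -12*(-6) - 188000 = 72 - 188000 = -187928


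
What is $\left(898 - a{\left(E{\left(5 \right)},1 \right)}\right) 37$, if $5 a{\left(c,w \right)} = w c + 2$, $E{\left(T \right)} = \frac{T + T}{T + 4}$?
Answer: $\frac{1494134}{45} \approx 33203.0$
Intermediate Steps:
$E{\left(T \right)} = \frac{2 T}{4 + T}$
$a{\left(c,w \right)} = \frac{2}{5} + \frac{c w}{5}$ ($a{\left(c,w \right)} = \frac{w c + 2}{5} = \frac{c w + 2}{5} = \frac{2 + c w}{5} = \frac{2}{5} + \frac{c w}{5}$)
$\left(898 - a{\left(E{\left(5 \right)},1 \right)}\right) 37 = \left(898 - \left(\frac{2}{5} + \frac{1}{5} \cdot 2 \cdot 5 \frac{1}{4 + 5} \cdot 1\right)\right) 37 = \left(898 - \left(\frac{2}{5} + \frac{1}{5} \cdot 2 \cdot 5 \cdot \frac{1}{9} \cdot 1\right)\right) 37 = \left(898 - \left(\frac{2}{5} + \frac{1}{5} \cdot \frac{10}{9} \cdot 1\right)\right) 37 = \left(898 - \left(\frac{2}{5} + \frac{2}{9}\right)\right) 37 = \left(898 - \frac{28}{45}\right) 37 = \frac{40382}{45} \cdot 37 = \frac{1494134}{45}$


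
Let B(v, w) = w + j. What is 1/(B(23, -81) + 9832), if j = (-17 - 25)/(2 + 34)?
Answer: 6/58499 ≈ 0.00010257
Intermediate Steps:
j = -7/6 (j = -42/36 = -42*1/36 = -7/6 ≈ -1.1667)
B(v, w) = -7/6 + w (B(v, w) = w - 7/6 = -7/6 + w)
1/(B(23, -81) + 9832) = 1/((-7/6 - 81) + 9832) = 1/(-493/6 + 9832) = 1/(58499/6) = 6/58499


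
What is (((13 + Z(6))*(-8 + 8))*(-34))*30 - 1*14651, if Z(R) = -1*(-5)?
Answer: -14651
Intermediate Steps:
Z(R) = 5
(((13 + Z(6))*(-8 + 8))*(-34))*30 - 1*14651 = (((13 + 5)*(-8 + 8))*(-34))*30 - 1*14651 = ((18*0)*(-34))*30 - 14651 = (0*(-34))*30 - 14651 = 0*30 - 14651 = 0 - 14651 = -14651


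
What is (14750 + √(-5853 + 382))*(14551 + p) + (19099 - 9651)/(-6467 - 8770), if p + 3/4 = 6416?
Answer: 9424151142979/30474 + 83865*I*√5471/4 ≈ 3.0925e+8 + 1.5508e+6*I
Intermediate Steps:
p = 25661/4 (p = -¾ + 6416 = 25661/4 ≈ 6415.3)
(14750 + √(-5853 + 382))*(14551 + p) + (19099 - 9651)/(-6467 - 8770) = (14750 + √(-5853 + 382))*(14551 + 25661/4) + (19099 - 9651)/(-6467 - 8770) = (14750 + √(-5471))*(83865/4) + 9448/(-15237) = (14750 + I*√5471)*(83865/4) + 9448*(-1/15237) = (618504375/2 + 83865*I*√5471/4) - 9448/15237 = 9424151142979/30474 + 83865*I*√5471/4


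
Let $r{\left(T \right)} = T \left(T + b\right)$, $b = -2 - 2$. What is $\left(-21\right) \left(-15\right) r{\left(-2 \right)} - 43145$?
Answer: $-39365$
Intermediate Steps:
$b = -4$ ($b = -2 - 2 = -4$)
$r{\left(T \right)} = T \left(-4 + T\right)$ ($r{\left(T \right)} = T \left(T - 4\right) = T \left(-4 + T\right)$)
$\left(-21\right) \left(-15\right) r{\left(-2 \right)} - 43145 = \left(-21\right) \left(-15\right) \left(- 2 \left(-4 - 2\right)\right) - 43145 = 315 \left(\left(-2\right) \left(-6\right)\right) - 43145 = 315 \cdot 12 - 43145 = 3780 - 43145 = -39365$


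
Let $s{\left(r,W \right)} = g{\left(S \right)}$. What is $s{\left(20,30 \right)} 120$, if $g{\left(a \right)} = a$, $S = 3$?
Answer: $360$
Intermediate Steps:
$s{\left(r,W \right)} = 3$
$s{\left(20,30 \right)} 120 = 3 \cdot 120 = 360$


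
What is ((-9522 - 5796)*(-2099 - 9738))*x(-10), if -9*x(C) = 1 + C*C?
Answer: -2034803974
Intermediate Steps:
x(C) = -⅑ - C²/9 (x(C) = -(1 + C*C)/9 = -(1 + C²)/9 = -⅑ - C²/9)
((-9522 - 5796)*(-2099 - 9738))*x(-10) = ((-9522 - 5796)*(-2099 - 9738))*(-⅑ - ⅑*(-10)²) = (-15318*(-11837))*(-⅑ - ⅑*100) = 181319166*(-⅑ - 100/9) = 181319166*(-101/9) = -2034803974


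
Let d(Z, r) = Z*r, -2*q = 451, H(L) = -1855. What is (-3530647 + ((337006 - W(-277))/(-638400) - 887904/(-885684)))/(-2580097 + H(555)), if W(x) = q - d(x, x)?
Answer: 332716762756486847/243314836397875200 ≈ 1.3674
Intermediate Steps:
q = -451/2 (q = -½*451 = -451/2 ≈ -225.50)
W(x) = -451/2 - x² (W(x) = -451/2 - x*x = -451/2 - x²)
(-3530647 + ((337006 - W(-277))/(-638400) - 887904/(-885684)))/(-2580097 + H(555)) = (-3530647 + ((337006 - (-451/2 - 1*(-277)²))/(-638400) - 887904/(-885684)))/(-2580097 - 1855) = (-3530647 + ((337006 - (-451/2 - 1*76729))*(-1/638400) - 887904*(-1/885684)))/(-2581952) = (-3530647 + ((337006 - (-451/2 - 76729))*(-1/638400) + 73992/73807))*(-1/2581952) = (-3530647 + ((337006 - 1*(-153909/2))*(-1/638400) + 73992/73807))*(-1/2581952) = (-3530647 + ((337006 + 153909/2)*(-1/638400) + 73992/73807))*(-1/2581952) = (-3530647 + ((827921/2)*(-1/638400) + 73992/73807))*(-1/2581952) = (-3530647 + (-827921/1276800 + 73992/73807))*(-1/2581952) = (-3530647 + 33366620353/94236777600)*(-1/2581952) = -332716762756486847/94236777600*(-1/2581952) = 332716762756486847/243314836397875200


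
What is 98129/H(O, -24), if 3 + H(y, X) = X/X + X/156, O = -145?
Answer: -1275677/28 ≈ -45560.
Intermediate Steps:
H(y, X) = -2 + X/156 (H(y, X) = -3 + (X/X + X/156) = -3 + (1 + X*(1/156)) = -3 + (1 + X/156) = -2 + X/156)
98129/H(O, -24) = 98129/(-2 + (1/156)*(-24)) = 98129/(-2 - 2/13) = 98129/(-28/13) = 98129*(-13/28) = -1275677/28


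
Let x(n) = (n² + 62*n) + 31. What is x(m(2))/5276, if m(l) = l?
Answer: 159/5276 ≈ 0.030136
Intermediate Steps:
x(n) = 31 + n² + 62*n
x(m(2))/5276 = (31 + 2² + 62*2)/5276 = (31 + 4 + 124)*(1/5276) = 159*(1/5276) = 159/5276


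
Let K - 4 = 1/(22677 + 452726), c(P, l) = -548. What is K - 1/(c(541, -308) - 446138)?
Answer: 849424379921/212355864458 ≈ 4.0000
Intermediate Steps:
K = 1901613/475403 (K = 4 + 1/(22677 + 452726) = 4 + 1/475403 = 1901613/475403 ≈ 4.0000)
K - 1/(c(541, -308) - 446138) = 1901613/475403 - 1/(-548 - 446138) = 1901613/475403 - 1/(-446686) = 1901613/475403 - 1*(-1/446686) = 1901613/475403 + 1/446686 = 849424379921/212355864458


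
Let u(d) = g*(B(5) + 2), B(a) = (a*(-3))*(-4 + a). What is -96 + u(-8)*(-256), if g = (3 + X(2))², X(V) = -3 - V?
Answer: 13216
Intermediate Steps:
B(a) = -3*a*(-4 + a) (B(a) = (-3*a)*(-4 + a) = -3*a*(-4 + a))
g = 4 (g = (3 + (-3 - 1*2))² = (3 + (-3 - 2))² = (3 - 5)² = (-2)² = 4)
u(d) = -52 (u(d) = 4*(3*5*(4 - 1*5) + 2) = 4*(3*5*(4 - 5) + 2) = 4*(3*5*(-1) + 2) = 4*(-15 + 2) = 4*(-13) = -52)
-96 + u(-8)*(-256) = -96 - 52*(-256) = -96 + 13312 = 13216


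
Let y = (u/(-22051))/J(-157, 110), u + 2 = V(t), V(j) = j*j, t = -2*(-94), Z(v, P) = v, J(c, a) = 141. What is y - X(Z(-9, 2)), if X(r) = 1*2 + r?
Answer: 21728995/3109191 ≈ 6.9886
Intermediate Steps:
t = 188
V(j) = j**2
u = 35342 (u = -2 + 188**2 = -2 + 35344 = 35342)
X(r) = 2 + r
y = -35342/3109191 (y = (35342/(-22051))/141 = (35342*(-1/22051))*(1/141) = -35342/22051*1/141 = -35342/3109191 ≈ -0.011367)
y - X(Z(-9, 2)) = -35342/3109191 - (2 - 9) = -35342/3109191 - 1*(-7) = -35342/3109191 + 7 = 21728995/3109191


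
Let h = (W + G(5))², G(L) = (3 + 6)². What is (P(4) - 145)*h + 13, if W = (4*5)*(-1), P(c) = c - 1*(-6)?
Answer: -502322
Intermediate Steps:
P(c) = 6 + c (P(c) = c + 6 = 6 + c)
W = -20 (W = 20*(-1) = -20)
G(L) = 81 (G(L) = 9² = 81)
h = 3721 (h = (-20 + 81)² = 61² = 3721)
(P(4) - 145)*h + 13 = ((6 + 4) - 145)*3721 + 13 = (10 - 145)*3721 + 13 = -135*3721 + 13 = -502335 + 13 = -502322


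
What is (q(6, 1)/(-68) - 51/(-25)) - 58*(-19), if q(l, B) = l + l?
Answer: 469142/425 ≈ 1103.9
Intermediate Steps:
q(l, B) = 2*l
(q(6, 1)/(-68) - 51/(-25)) - 58*(-19) = ((2*6)/(-68) - 51/(-25)) - 58*(-19) = (12*(-1/68) - 51*(-1/25)) + 1102 = (-3/17 + 51/25) + 1102 = 792/425 + 1102 = 469142/425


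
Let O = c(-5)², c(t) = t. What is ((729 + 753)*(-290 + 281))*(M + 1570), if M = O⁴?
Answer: -5231096910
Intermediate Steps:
O = 25 (O = (-5)² = 25)
M = 390625 (M = 25⁴ = 390625)
((729 + 753)*(-290 + 281))*(M + 1570) = ((729 + 753)*(-290 + 281))*(390625 + 1570) = (1482*(-9))*392195 = -13338*392195 = -5231096910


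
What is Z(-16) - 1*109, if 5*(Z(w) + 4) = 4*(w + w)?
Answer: -693/5 ≈ -138.60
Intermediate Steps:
Z(w) = -4 + 8*w/5 (Z(w) = -4 + (4*(w + w))/5 = -4 + (4*(2*w))/5 = -4 + (8*w)/5 = -4 + 8*w/5)
Z(-16) - 1*109 = (-4 + (8/5)*(-16)) - 1*109 = (-4 - 128/5) - 109 = -148/5 - 109 = -693/5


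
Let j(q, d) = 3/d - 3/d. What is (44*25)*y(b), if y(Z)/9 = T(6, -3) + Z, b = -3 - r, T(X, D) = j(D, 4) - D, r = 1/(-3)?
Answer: 3300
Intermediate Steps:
r = -1/3 ≈ -0.33333
j(q, d) = 0
T(X, D) = -D (T(X, D) = 0 - D = -D)
b = -8/3 (b = -3 - 1*(-1/3) = -3 + 1/3 = -8/3 ≈ -2.6667)
y(Z) = 27 + 9*Z (y(Z) = 9*(-1*(-3) + Z) = 9*(3 + Z) = 27 + 9*Z)
(44*25)*y(b) = (44*25)*(27 + 9*(-8/3)) = 1100*(27 - 24) = 1100*3 = 3300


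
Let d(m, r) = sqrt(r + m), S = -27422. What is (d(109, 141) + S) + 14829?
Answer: -12593 + 5*sqrt(10) ≈ -12577.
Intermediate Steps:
d(m, r) = sqrt(m + r)
(d(109, 141) + S) + 14829 = (sqrt(109 + 141) - 27422) + 14829 = (sqrt(250) - 27422) + 14829 = (5*sqrt(10) - 27422) + 14829 = (-27422 + 5*sqrt(10)) + 14829 = -12593 + 5*sqrt(10)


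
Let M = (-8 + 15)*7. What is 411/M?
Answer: 411/49 ≈ 8.3878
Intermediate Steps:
M = 49 (M = 7*7 = 49)
411/M = 411/49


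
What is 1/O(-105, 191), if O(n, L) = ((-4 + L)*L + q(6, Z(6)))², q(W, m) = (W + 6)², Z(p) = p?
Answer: 1/1286011321 ≈ 7.7760e-10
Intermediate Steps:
q(W, m) = (6 + W)²
O(n, L) = (144 + L*(-4 + L))² (O(n, L) = ((-4 + L)*L + (6 + 6)²)² = (L*(-4 + L) + 12²)² = (L*(-4 + L) + 144)² = (144 + L*(-4 + L))²)
1/O(-105, 191) = 1/((144 + 191² - 4*191)²) = 1/((144 + 36481 - 764)²) = 1/(35861²) = 1/1286011321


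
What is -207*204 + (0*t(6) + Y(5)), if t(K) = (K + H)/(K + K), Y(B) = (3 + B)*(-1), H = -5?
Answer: -42236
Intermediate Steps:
Y(B) = -3 - B
t(K) = (-5 + K)/(2*K) (t(K) = (K - 5)/(K + K) = (-5 + K)/((2*K)) = (-5 + K)*(1/(2*K)) = (-5 + K)/(2*K))
-207*204 + (0*t(6) + Y(5)) = -207*204 + (0*((1/2)*(-5 + 6)/6) + (-3 - 1*5)) = -42228 + (0*((1/2)*(1/6)*1) + (-3 - 5)) = -42228 + (0*(1/12) - 8) = -42228 + (0 - 8) = -42228 - 8 = -42236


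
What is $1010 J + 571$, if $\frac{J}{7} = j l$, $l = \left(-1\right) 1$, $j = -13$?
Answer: $92481$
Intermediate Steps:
$l = -1$
$J = 91$ ($J = 7 \left(\left(-13\right) \left(-1\right)\right) = 7 \cdot 13 = 91$)
$1010 J + 571 = 1010 \cdot 91 + 571 = 91910 + 571 = 92481$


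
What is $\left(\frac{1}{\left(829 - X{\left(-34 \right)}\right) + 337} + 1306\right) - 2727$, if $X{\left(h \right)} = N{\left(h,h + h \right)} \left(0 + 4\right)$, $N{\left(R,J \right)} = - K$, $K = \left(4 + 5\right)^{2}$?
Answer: $- \frac{2117289}{1490} \approx -1421.0$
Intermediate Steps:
$K = 81$ ($K = 9^{2} = 81$)
$N{\left(R,J \right)} = -81$ ($N{\left(R,J \right)} = \left(-1\right) 81 = -81$)
$X{\left(h \right)} = -324$ ($X{\left(h \right)} = - 81 \left(0 + 4\right) = \left(-81\right) 4 = -324$)
$\left(\frac{1}{\left(829 - X{\left(-34 \right)}\right) + 337} + 1306\right) - 2727 = \left(\frac{1}{\left(829 - -324\right) + 337} + 1306\right) - 2727 = \left(\frac{1}{\left(829 + 324\right) + 337} + 1306\right) - 2727 = \left(\frac{1}{1153 + 337} + 1306\right) - 2727 = \left(\frac{1}{1490} + 1306\right) - 2727 = \frac{1945941}{1490} - 2727 = - \frac{2117289}{1490}$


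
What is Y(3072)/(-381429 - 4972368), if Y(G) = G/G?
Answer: -1/5353797 ≈ -1.8678e-7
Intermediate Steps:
Y(G) = 1
Y(3072)/(-381429 - 4972368) = 1/(-381429 - 4972368) = 1/(-5353797) = 1*(-1/5353797) = -1/5353797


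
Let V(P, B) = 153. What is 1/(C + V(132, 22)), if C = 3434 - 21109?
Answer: -1/17522 ≈ -5.7071e-5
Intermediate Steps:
C = -17675
1/(C + V(132, 22)) = 1/(-17675 + 153) = 1/(-17522) = -1/17522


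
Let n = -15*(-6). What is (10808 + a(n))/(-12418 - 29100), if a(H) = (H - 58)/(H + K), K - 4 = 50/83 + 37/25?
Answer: -1077434084/4138742589 ≈ -0.26033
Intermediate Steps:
K = 12621/2075 (K = 4 + (50/83 + 37/25) = 4 + 4321/2075 = 12621/2075 ≈ 6.0824)
n = 90
a(H) = (-58 + H)/(12621/2075 + H) (a(H) = (H - 58)/(H + 12621/2075) = (-58 + H)/(12621/2075 + H))
(10808 + a(n))/(-12418 - 29100) = (10808 + 2075*(-58 + 90)/(12621 + 2075*90))/(-12418 - 29100) = (10808 + 2075*32/(12621 + 186750))/(-41518) = (10808 + 2075*32/199371)*(-1/41518) = (10808 + 2075*(1/199371)*32)*(-1/41518) = (10808 + 66400/199371)*(-1/41518) = (2154868168/199371)*(-1/41518) = -1077434084/4138742589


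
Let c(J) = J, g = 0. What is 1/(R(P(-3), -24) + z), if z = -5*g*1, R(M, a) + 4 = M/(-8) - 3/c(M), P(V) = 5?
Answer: -40/209 ≈ -0.19139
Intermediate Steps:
R(M, a) = -4 - 3/M - M/8 (R(M, a) = -4 + (M/(-8) - 3/M) = -4 + (M*(-1/8) - 3/M) = -4 + (-M/8 - 3/M) = -4 + (-3/M - M/8) = -4 - 3/M - M/8)
z = 0 (z = -5*0*1 = 0*1 = 0)
1/(R(P(-3), -24) + z) = 1/((-4 - 3/5 - 1/8*5) + 0) = 1/((-4 - 3*1/5 - 5/8) + 0) = 1/((-4 - 3/5 - 5/8) + 0) = 1/(-209/40 + 0) = 1/(-209/40) = -40/209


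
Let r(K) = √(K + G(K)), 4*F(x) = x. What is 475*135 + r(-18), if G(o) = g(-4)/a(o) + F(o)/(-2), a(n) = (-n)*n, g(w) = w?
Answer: 64125 + I*√5099/18 ≈ 64125.0 + 3.9671*I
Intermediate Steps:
F(x) = x/4
a(n) = -n²
G(o) = 4/o² - o/8 (G(o) = -4*(-1/o²) + (o/4)/(-2) = -(-4)/o² + (o/4)*(-½) = 4/o² - o/8)
r(K) = √(4/K² + 7*K/8) (r(K) = √(K + (4/K² - K/8)) = √(4/K² + 7*K/8))
475*135 + r(-18) = 475*135 + √(14*(-18) + 64/(-18)²)/4 = 64125 + √(-252 + 64*(1/324))/4 = 64125 + √(-252 + 16/81)/4 = 64125 + √(-20396/81)/4 = 64125 + (2*I*√5099/9)/4 = 64125 + I*√5099/18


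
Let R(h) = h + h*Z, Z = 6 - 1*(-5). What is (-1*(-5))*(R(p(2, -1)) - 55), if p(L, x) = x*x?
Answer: -215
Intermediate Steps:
p(L, x) = x²
Z = 11 (Z = 6 + 5 = 11)
R(h) = 12*h (R(h) = h + h*11 = h + 11*h = 12*h)
(-1*(-5))*(R(p(2, -1)) - 55) = (-1*(-5))*(12*(-1)² - 55) = 5*(12*1 - 55) = 5*(12 - 55) = 5*(-43) = -215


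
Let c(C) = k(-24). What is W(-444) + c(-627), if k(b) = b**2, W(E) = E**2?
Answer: 197712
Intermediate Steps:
c(C) = 576 (c(C) = (-24)**2 = 576)
W(-444) + c(-627) = (-444)**2 + 576 = 197136 + 576 = 197712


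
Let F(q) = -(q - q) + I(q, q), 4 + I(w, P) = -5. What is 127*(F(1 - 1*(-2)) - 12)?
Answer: -2667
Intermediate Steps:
I(w, P) = -9 (I(w, P) = -4 - 5 = -9)
F(q) = -9 (F(q) = -(q - q) - 9 = -1*0 - 9 = 0 - 9 = -9)
127*(F(1 - 1*(-2)) - 12) = 127*(-9 - 12) = 127*(-21) = -2667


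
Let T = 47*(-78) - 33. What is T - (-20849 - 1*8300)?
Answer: 25450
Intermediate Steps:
T = -3699 (T = -3666 - 33 = -3699)
T - (-20849 - 1*8300) = -3699 - (-20849 - 1*8300) = -3699 - (-20849 - 8300) = -3699 - 1*(-29149) = -3699 + 29149 = 25450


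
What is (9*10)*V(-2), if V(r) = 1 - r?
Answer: 270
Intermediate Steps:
(9*10)*V(-2) = (9*10)*(1 - 1*(-2)) = 90*(1 + 2) = 90*3 = 270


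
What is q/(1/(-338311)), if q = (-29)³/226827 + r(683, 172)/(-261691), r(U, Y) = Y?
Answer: 2172428916703373/59358584457 ≈ 36598.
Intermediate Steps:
q = -6421396043/59358584457 (q = (-29)³/226827 + 172/(-261691) = -24389*1/226827 + 172*(-1/261691) = -24389/226827 - 172/261691 = -6421396043/59358584457 ≈ -0.10818)
q/(1/(-338311)) = -6421396043/(59358584457*(1/(-338311))) = -6421396043/(59358584457*(-1/338311)) = -6421396043/59358584457*(-338311) = 2172428916703373/59358584457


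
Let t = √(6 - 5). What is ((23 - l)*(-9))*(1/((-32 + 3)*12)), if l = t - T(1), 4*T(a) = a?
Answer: 267/464 ≈ 0.57543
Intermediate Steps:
t = 1 (t = √1 = 1)
T(a) = a/4
l = ¾ (l = 1 - 1/4 = 1 - 1*¼ = 1 - ¼ = ¾ ≈ 0.75000)
((23 - l)*(-9))*(1/((-32 + 3)*12)) = ((23 - 1*¾)*(-9))*(1/((-32 + 3)*12)) = ((23 - ¾)*(-9))*((1/12)/(-29)) = ((89/4)*(-9))*(-1/29*1/12) = -801/4*(-1/348) = 267/464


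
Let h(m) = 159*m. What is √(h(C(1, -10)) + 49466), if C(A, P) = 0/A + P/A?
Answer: 2*√11969 ≈ 218.81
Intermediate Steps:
C(A, P) = P/A (C(A, P) = 0 + P/A = P/A)
√(h(C(1, -10)) + 49466) = √(159*(-10/1) + 49466) = √(159*(-10*1) + 49466) = √(159*(-10) + 49466) = √(-1590 + 49466) = √47876 = 2*√11969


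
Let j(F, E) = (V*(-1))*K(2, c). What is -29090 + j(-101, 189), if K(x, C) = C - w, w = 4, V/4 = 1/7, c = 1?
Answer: -203618/7 ≈ -29088.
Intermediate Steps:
V = 4/7 (V = 4*(1/7) = 4/7 ≈ 0.57143)
K(x, C) = -4 + C (K(x, C) = C - 1*4 = C - 4 = -4 + C)
j(F, E) = 12/7 (j(F, E) = ((4/7)*(-1))*(-4 + 1) = -4/7*(-3) = 12/7)
-29090 + j(-101, 189) = -29090 + 12/7 = -203618/7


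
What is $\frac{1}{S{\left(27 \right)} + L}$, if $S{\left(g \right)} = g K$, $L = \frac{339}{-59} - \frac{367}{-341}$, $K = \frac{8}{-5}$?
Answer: $- \frac{100595}{4815434} \approx -0.02089$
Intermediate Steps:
$K = - \frac{8}{5}$ ($K = 8 \left(- \frac{1}{5}\right) = - \frac{8}{5} \approx -1.6$)
$L = - \frac{93946}{20119}$ ($L = 339 \left(- \frac{1}{59}\right) - - \frac{367}{341} = - \frac{339}{59} + \frac{367}{341} = - \frac{93946}{20119} \approx -4.6695$)
$S{\left(g \right)} = - \frac{8 g}{5}$ ($S{\left(g \right)} = g \left(- \frac{8}{5}\right) = - \frac{8 g}{5}$)
$\frac{1}{S{\left(27 \right)} + L} = \frac{1}{\left(- \frac{8}{5}\right) 27 - \frac{93946}{20119}} = \frac{1}{- \frac{216}{5} - \frac{93946}{20119}} = \frac{1}{- \frac{4815434}{100595}} = - \frac{100595}{4815434}$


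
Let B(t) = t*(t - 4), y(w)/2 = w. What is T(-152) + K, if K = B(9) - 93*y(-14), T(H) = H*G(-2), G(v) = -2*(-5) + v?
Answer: 1433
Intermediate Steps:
y(w) = 2*w
G(v) = 10 + v
B(t) = t*(-4 + t)
T(H) = 8*H (T(H) = H*(10 - 2) = H*8 = 8*H)
K = 2649 (K = 9*(-4 + 9) - 186*(-14) = 9*5 - 93*(-28) = 45 + 2604 = 2649)
T(-152) + K = 8*(-152) + 2649 = -1216 + 2649 = 1433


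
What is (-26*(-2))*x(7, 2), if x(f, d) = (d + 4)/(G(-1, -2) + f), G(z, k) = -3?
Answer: 78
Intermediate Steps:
x(f, d) = (4 + d)/(-3 + f) (x(f, d) = (d + 4)/(-3 + f) = (4 + d)/(-3 + f))
(-26*(-2))*x(7, 2) = (-26*(-2))*((4 + 2)/(-3 + 7)) = 52*(6/4) = 52*((1/4)*6) = 52*(3/2) = 78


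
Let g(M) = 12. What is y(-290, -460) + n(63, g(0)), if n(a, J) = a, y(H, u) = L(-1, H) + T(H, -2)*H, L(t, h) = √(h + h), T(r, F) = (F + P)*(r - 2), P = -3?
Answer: -423337 + 2*I*√145 ≈ -4.2334e+5 + 24.083*I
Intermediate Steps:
T(r, F) = (-3 + F)*(-2 + r) (T(r, F) = (F - 3)*(r - 2) = (-3 + F)*(-2 + r))
L(t, h) = √2*√h (L(t, h) = √(2*h) = √2*√h)
y(H, u) = H*(10 - 5*H) + √2*√H (y(H, u) = √2*√H + (6 - 3*H - 2*(-2) - 2*H)*H = √2*√H + (6 - 3*H + 4 - 2*H)*H = √2*√H + (10 - 5*H)*H = √2*√H + H*(10 - 5*H) = H*(10 - 5*H) + √2*√H)
y(-290, -460) + n(63, g(0)) = (√2*√(-290) - 5*(-290)*(-2 - 290)) + 63 = (√2*(I*√290) - 5*(-290)*(-292)) + 63 = (2*I*√145 - 423400) + 63 = (-423400 + 2*I*√145) + 63 = -423337 + 2*I*√145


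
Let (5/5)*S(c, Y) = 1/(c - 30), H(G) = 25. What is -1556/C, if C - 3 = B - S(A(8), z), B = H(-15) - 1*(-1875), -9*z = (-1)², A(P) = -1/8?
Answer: -964/1179 ≈ -0.81764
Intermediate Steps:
A(P) = -⅛ (A(P) = -1*⅛ = -⅛)
z = -⅑ (z = -⅑*(-1)² = -⅑*1 = -⅑ ≈ -0.11111)
S(c, Y) = 1/(-30 + c) (S(c, Y) = 1/(c - 30) = 1/(-30 + c))
B = 1900 (B = 25 - 1*(-1875) = 25 + 1875 = 1900)
C = 458631/241 (C = 3 + (1900 - 1/(-30 - ⅛)) = 3 + (1900 - 1/(-241/8)) = 3 + (1900 - 1*(-8/241)) = 3 + (1900 + 8/241) = 3 + 457908/241 = 458631/241 ≈ 1903.0)
-1556/C = -1556/458631/241 = -1556*241/458631 = -964/1179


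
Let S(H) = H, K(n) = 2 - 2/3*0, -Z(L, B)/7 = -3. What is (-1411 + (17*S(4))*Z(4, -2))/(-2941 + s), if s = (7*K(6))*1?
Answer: -17/2927 ≈ -0.0058080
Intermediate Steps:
Z(L, B) = 21 (Z(L, B) = -7*(-3) = 21)
K(n) = 2 (K(n) = 2 - 2*⅓*0 = 2 - ⅔*0 = 2 + 0 = 2)
s = 14 (s = (7*2)*1 = 14*1 = 14)
(-1411 + (17*S(4))*Z(4, -2))/(-2941 + s) = (-1411 + (17*4)*21)/(-2941 + 14) = (-1411 + 68*21)/(-2927) = (-1411 + 1428)*(-1/2927) = 17*(-1/2927) = -17/2927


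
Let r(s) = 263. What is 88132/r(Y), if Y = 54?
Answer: 88132/263 ≈ 335.10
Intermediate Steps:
88132/r(Y) = 88132/263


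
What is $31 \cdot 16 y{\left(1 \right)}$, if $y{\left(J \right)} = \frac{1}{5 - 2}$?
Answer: $\frac{496}{3} \approx 165.33$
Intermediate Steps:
$y{\left(J \right)} = \frac{1}{3}$
$31 \cdot 16 y{\left(1 \right)} = 31 \cdot 16 \cdot \frac{1}{3} = 496 \cdot \frac{1}{3} = \frac{496}{3}$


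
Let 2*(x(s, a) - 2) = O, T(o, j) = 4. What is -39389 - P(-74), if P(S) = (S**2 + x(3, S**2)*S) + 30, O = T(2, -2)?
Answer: -44599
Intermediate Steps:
O = 4
x(s, a) = 4 (x(s, a) = 2 + (1/2)*4 = 2 + 2 = 4)
P(S) = 30 + S**2 + 4*S (P(S) = (S**2 + 4*S) + 30 = 30 + S**2 + 4*S)
-39389 - P(-74) = -39389 - (30 + (-74)**2 + 4*(-74)) = -39389 - (30 + 5476 - 296) = -39389 - 1*5210 = -39389 - 5210 = -44599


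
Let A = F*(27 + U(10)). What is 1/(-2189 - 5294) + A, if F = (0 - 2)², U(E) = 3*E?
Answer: 1706123/7483 ≈ 228.00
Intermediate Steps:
F = 4 (F = (-2)² = 4)
A = 228 (A = 4*(27 + 3*10) = 4*(27 + 30) = 4*57 = 228)
1/(-2189 - 5294) + A = 1/(-2189 - 5294) + 228 = 1/(-7483) + 228 = -1/7483 + 228 = 1706123/7483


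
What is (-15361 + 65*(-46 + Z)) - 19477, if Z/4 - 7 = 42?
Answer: -25088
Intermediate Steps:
Z = 196 (Z = 28 + 4*42 = 28 + 168 = 196)
(-15361 + 65*(-46 + Z)) - 19477 = (-15361 + 65*(-46 + 196)) - 19477 = (-15361 + 65*150) - 19477 = (-15361 + 9750) - 19477 = -5611 - 19477 = -25088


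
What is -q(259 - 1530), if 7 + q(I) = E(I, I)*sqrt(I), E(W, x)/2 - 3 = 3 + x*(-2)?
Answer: 7 - 5096*I*sqrt(1271) ≈ 7.0 - 1.8168e+5*I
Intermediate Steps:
E(W, x) = 12 - 4*x (E(W, x) = 6 + 2*(3 + x*(-2)) = 6 + 2*(3 - 2*x) = 6 + (6 - 4*x) = 12 - 4*x)
q(I) = -7 + sqrt(I)*(12 - 4*I) (q(I) = -7 + (12 - 4*I)*sqrt(I) = -7 + sqrt(I)*(12 - 4*I))
-q(259 - 1530) = -(-7 + 4*sqrt(259 - 1530)*(3 - (259 - 1530))) = -(-7 + 4*sqrt(-1271)*(3 - 1*(-1271))) = -(-7 + 4*(I*sqrt(1271))*(3 + 1271)) = -(-7 + 4*(I*sqrt(1271))*1274) = -(-7 + 5096*I*sqrt(1271)) = 7 - 5096*I*sqrt(1271)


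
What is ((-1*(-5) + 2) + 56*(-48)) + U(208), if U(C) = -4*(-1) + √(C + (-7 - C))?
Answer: -2677 + I*√7 ≈ -2677.0 + 2.6458*I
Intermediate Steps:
U(C) = 4 + I*√7 (U(C) = 4 + √(-7) = 4 + I*√7)
((-1*(-5) + 2) + 56*(-48)) + U(208) = ((-1*(-5) + 2) + 56*(-48)) + (4 + I*√7) = ((5 + 2) - 2688) + (4 + I*√7) = (7 - 2688) + (4 + I*√7) = -2681 + (4 + I*√7) = -2677 + I*√7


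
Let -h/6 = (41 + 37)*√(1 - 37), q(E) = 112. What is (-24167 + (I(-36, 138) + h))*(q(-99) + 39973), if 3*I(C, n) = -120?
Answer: -970337595 - 112558680*I ≈ -9.7034e+8 - 1.1256e+8*I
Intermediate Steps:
I(C, n) = -40 (I(C, n) = (⅓)*(-120) = -40)
h = -2808*I (h = -6*(41 + 37)*√(1 - 37) = -468*√(-36) = -468*6*I = -2808*I ≈ -2808.0*I)
(-24167 + (I(-36, 138) + h))*(q(-99) + 39973) = (-24167 + (-40 - 2808*I))*(112 + 39973) = (-24207 - 2808*I)*40085 = -970337595 - 112558680*I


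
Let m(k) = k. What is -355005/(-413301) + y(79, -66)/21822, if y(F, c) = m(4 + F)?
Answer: 370534433/429478782 ≈ 0.86275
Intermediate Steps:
y(F, c) = 4 + F
-355005/(-413301) + y(79, -66)/21822 = -355005/(-413301) + (4 + 79)/21822 = -355005*(-1/413301) + 83*(1/21822) = 16905/19681 + 83/21822 = 370534433/429478782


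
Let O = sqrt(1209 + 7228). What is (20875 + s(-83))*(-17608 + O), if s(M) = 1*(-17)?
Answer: -367267664 + 20858*sqrt(8437) ≈ -3.6535e+8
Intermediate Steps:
s(M) = -17
O = sqrt(8437) ≈ 91.853
(20875 + s(-83))*(-17608 + O) = (20875 - 17)*(-17608 + sqrt(8437)) = 20858*(-17608 + sqrt(8437)) = -367267664 + 20858*sqrt(8437)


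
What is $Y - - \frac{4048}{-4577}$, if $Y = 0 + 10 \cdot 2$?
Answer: $\frac{3804}{199} \approx 19.116$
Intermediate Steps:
$Y = 20$ ($Y = 0 + 20 = 20$)
$Y - - \frac{4048}{-4577} = 20 - - \frac{4048}{-4577} = 20 - \left(-4048\right) \left(- \frac{1}{4577}\right) = 20 - \frac{176}{199} = \frac{3804}{199}$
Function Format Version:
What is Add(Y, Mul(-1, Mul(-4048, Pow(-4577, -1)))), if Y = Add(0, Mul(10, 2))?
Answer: Rational(3804, 199) ≈ 19.116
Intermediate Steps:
Y = 20 (Y = Add(0, 20) = 20)
Add(Y, Mul(-1, Mul(-4048, Pow(-4577, -1)))) = Add(20, Mul(-1, Mul(-4048, Pow(-4577, -1)))) = Add(20, Mul(-1, Mul(-4048, Rational(-1, 4577)))) = Add(20, Mul(-1, Rational(176, 199))) = Add(20, Rational(-176, 199)) = Rational(3804, 199)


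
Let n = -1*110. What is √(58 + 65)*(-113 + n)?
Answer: -223*√123 ≈ -2473.2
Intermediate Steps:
n = -110
√(58 + 65)*(-113 + n) = √(58 + 65)*(-113 - 110) = √123*(-223) = -223*√123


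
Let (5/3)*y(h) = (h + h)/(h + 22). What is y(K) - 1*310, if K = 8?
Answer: -7742/25 ≈ -309.68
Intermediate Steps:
y(h) = 6*h/(5*(22 + h)) (y(h) = 3*((h + h)/(h + 22))/5 = 3*((2*h)/(22 + h))/5 = 3*(2*h/(22 + h))/5 = 6*h/(5*(22 + h)))
y(K) - 1*310 = (6/5)*8/(22 + 8) - 1*310 = (6/5)*8/30 - 310 = (6/5)*8*(1/30) - 310 = 8/25 - 310 = -7742/25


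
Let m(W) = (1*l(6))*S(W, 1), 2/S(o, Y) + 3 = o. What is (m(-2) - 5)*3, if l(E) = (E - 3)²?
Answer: -129/5 ≈ -25.800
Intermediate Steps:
l(E) = (-3 + E)²
S(o, Y) = 2/(-3 + o)
m(W) = 18/(-3 + W) (m(W) = (1*(-3 + 6)²)*(2/(-3 + W)) = (1*3²)*(2/(-3 + W)) = (1*9)*(2/(-3 + W)) = 9*(2/(-3 + W)) = 18/(-3 + W))
(m(-2) - 5)*3 = (18/(-3 - 2) - 5)*3 = (18/(-5) - 5)*3 = (18*(-⅕) - 5)*3 = (-18/5 - 5)*3 = -43/5*3 = -129/5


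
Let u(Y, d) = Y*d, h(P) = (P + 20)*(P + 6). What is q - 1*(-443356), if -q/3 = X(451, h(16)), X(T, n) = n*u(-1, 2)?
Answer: 448108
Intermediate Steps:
h(P) = (6 + P)*(20 + P) (h(P) = (20 + P)*(6 + P) = (6 + P)*(20 + P))
X(T, n) = -2*n (X(T, n) = n*(-1*2) = n*(-2) = -2*n)
q = 4752 (q = -(-6)*(120 + 16**2 + 26*16) = -(-6)*(120 + 256 + 416) = -(-6)*792 = -3*(-1584) = 4752)
q - 1*(-443356) = 4752 - 1*(-443356) = 4752 + 443356 = 448108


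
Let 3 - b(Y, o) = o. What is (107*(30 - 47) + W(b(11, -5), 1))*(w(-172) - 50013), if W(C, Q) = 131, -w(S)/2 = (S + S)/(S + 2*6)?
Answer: 422146012/5 ≈ 8.4429e+7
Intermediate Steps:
b(Y, o) = 3 - o
w(S) = -4*S/(12 + S) (w(S) = -2*(S + S)/(S + 2*6) = -2*2*S/(S + 12) = -2*2*S/(12 + S) = -4*S/(12 + S))
(107*(30 - 47) + W(b(11, -5), 1))*(w(-172) - 50013) = (107*(30 - 47) + 131)*(-4*(-172)/(12 - 172) - 50013) = (107*(-17) + 131)*(-4*(-172)/(-160) - 50013) = (-1819 + 131)*(-4*(-172)*(-1/160) - 50013) = -1688*(-43/10 - 50013) = -1688*(-500173/10) = 422146012/5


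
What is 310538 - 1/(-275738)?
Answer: 85627127045/275738 ≈ 3.1054e+5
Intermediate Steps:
310538 - 1/(-275738) = 310538 - 1*(-1/275738) = 310538 + 1/275738 = 85627127045/275738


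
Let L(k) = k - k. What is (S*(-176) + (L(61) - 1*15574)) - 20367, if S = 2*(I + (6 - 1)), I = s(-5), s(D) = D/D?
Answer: -38053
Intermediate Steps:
s(D) = 1
I = 1
L(k) = 0
S = 12 (S = 2*(1 + (6 - 1)) = 2*(1 + 5) = 2*6 = 12)
(S*(-176) + (L(61) - 1*15574)) - 20367 = (12*(-176) + (0 - 1*15574)) - 20367 = (-2112 + (0 - 15574)) - 20367 = (-2112 - 15574) - 20367 = -17686 - 20367 = -38053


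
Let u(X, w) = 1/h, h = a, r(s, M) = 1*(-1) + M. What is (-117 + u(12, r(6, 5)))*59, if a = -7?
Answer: -48380/7 ≈ -6911.4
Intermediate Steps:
r(s, M) = -1 + M
h = -7
u(X, w) = -⅐ (u(X, w) = 1/(-7) = -⅐)
(-117 + u(12, r(6, 5)))*59 = (-117 - ⅐)*59 = -820/7*59 = -48380/7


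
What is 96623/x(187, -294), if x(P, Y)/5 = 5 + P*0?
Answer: 96623/25 ≈ 3864.9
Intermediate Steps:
x(P, Y) = 25 (x(P, Y) = 5*(5 + P*0) = 5*(5 + 0) = 5*5 = 25)
96623/x(187, -294) = 96623/25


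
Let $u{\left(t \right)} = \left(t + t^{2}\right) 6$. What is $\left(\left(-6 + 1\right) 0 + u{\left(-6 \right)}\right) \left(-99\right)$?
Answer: $-17820$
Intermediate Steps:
$u{\left(t \right)} = 6 t + 6 t^{2}$
$\left(\left(-6 + 1\right) 0 + u{\left(-6 \right)}\right) \left(-99\right) = \left(\left(-6 + 1\right) 0 + 6 \left(-6\right) \left(1 - 6\right)\right) \left(-99\right) = \left(\left(-5\right) 0 + 6 \left(-6\right) \left(-5\right)\right) \left(-99\right) = \left(0 + 180\right) \left(-99\right) = 180 \left(-99\right) = -17820$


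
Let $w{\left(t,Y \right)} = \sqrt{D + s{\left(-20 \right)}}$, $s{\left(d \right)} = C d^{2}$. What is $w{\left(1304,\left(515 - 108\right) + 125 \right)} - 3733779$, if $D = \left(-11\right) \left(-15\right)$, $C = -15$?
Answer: $-3733779 + i \sqrt{5835} \approx -3.7338 \cdot 10^{6} + 76.387 i$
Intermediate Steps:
$s{\left(d \right)} = - 15 d^{2}$
$D = 165$
$w{\left(t,Y \right)} = i \sqrt{5835}$ ($w{\left(t,Y \right)} = \sqrt{165 - 15 \left(-20\right)^{2}} = \sqrt{165 - 6000} = \sqrt{-5835} = i \sqrt{5835}$)
$w{\left(1304,\left(515 - 108\right) + 125 \right)} - 3733779 = i \sqrt{5835} - 3733779 = -3733779 + i \sqrt{5835}$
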